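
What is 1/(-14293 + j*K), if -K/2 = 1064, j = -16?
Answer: 1/19755 ≈ 5.0620e-5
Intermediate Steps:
K = -2128 (K = -2*1064 = -2128)
1/(-14293 + j*K) = 1/(-14293 - 16*(-2128)) = 1/(-14293 + 34048) = 1/19755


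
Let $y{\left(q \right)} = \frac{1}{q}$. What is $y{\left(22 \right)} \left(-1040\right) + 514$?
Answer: $\frac{5134}{11} \approx 466.73$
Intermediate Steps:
$y{\left(22 \right)} \left(-1040\right) + 514 = \frac{1}{22} \left(-1040\right) + 514 = - \frac{520}{11} + 514 = \frac{5134}{11}$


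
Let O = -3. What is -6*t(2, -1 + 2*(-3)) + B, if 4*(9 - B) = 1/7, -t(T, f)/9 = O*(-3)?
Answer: 13859/28 ≈ 494.96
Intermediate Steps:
t(T, f) = -81 (t(T, f) = -(-27)*(-3) = -9*9 = -81)
B = 251/28 (B = 9 - ¼/7 = 9 - ¼*⅐ = 9 - 1/28 = 251/28 ≈ 8.9643)
-6*t(2, -1 + 2*(-3)) + B = -6*(-81) + 251/28 = 486 + 251/28 = 13859/28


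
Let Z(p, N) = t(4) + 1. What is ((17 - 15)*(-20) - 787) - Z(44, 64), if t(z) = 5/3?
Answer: -2489/3 ≈ -829.67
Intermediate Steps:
t(z) = 5/3 (t(z) = 5*(⅓) = 5/3)
Z(p, N) = 8/3 (Z(p, N) = 5/3 + 1 = 8/3)
((17 - 15)*(-20) - 787) - Z(44, 64) = ((17 - 15)*(-20) - 787) - 1*8/3 = (2*(-20) - 787) - 8/3 = (-40 - 787) - 8/3 = -827 - 8/3 = -2489/3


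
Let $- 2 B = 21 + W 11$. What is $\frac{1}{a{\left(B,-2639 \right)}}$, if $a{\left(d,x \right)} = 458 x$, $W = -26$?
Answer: $- \frac{1}{1208662} \approx -8.2736 \cdot 10^{-7}$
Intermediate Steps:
$B = \frac{265}{2}$ ($B = - \frac{21 - 286}{2} = \left(- \frac{1}{2}\right) \left(-265\right) = \frac{265}{2} \approx 132.5$)
$\frac{1}{a{\left(B,-2639 \right)}} = \frac{1}{458 \left(-2639\right)} = \frac{1}{-1208662} = - \frac{1}{1208662}$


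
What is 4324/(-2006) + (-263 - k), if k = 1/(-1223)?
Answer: -325257070/1226669 ≈ -265.15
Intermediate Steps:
k = -1/1223 ≈ -0.00081766
4324/(-2006) + (-263 - k) = 4324/(-2006) + (-263 - 1*(-1/1223)) = 4324*(-1/2006) + (-263 + 1/1223) = -2162/1003 - 321648/1223 = -325257070/1226669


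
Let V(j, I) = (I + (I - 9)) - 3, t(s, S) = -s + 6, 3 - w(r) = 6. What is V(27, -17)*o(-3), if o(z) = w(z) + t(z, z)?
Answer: -276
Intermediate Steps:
w(r) = -3 (w(r) = 3 - 1*6 = 3 - 6 = -3)
t(s, S) = 6 - s
o(z) = 3 - z (o(z) = -3 + (6 - z) = 3 - z)
V(j, I) = -12 + 2*I (V(j, I) = (I + (-9 + I)) - 3 = (-9 + 2*I) - 3 = -12 + 2*I)
V(27, -17)*o(-3) = (-12 + 2*(-17))*(3 - 1*(-3)) = (-12 - 34)*(3 + 3) = -46*6 = -276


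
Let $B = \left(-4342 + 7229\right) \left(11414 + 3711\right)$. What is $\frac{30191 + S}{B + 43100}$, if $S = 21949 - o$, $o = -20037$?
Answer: $\frac{72177}{43708975} \approx 0.0016513$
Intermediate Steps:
$B = 43665875$ ($B = 2887 \cdot 15125 = 43665875$)
$S = 41986$ ($S = 21949 - -20037 = 21949 + 20037 = 41986$)
$\frac{30191 + S}{B + 43100} = \frac{30191 + 41986}{43665875 + 43100} = \frac{72177}{43708975}$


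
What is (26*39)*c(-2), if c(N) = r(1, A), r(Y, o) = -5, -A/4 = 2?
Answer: -5070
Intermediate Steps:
A = -8 (A = -4*2 = -8)
c(N) = -5
(26*39)*c(-2) = (26*39)*(-5) = 1014*(-5) = -5070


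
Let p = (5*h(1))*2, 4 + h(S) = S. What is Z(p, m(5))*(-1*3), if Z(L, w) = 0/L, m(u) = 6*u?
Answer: 0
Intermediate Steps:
h(S) = -4 + S
p = -30 (p = (5*(-4 + 1))*2 = (5*(-3))*2 = -15*2 = -30)
Z(L, w) = 0
Z(p, m(5))*(-1*3) = 0*(-1*3) = 0*(-3) = 0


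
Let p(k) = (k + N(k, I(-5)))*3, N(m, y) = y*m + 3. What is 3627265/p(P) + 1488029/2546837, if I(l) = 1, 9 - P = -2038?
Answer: 9256342075244/31303173567 ≈ 295.70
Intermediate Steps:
P = 2047 (P = 9 - 1*(-2038) = 9 + 2038 = 2047)
N(m, y) = 3 + m*y (N(m, y) = m*y + 3 = 3 + m*y)
p(k) = 9 + 6*k (p(k) = (k + (3 + k*1))*3 = (k + (3 + k))*3 = (3 + 2*k)*3 = 9 + 6*k)
3627265/p(P) + 1488029/2546837 = 3627265/(9 + 6*2047) + 1488029/2546837 = 3627265/(9 + 12282) + 1488029*(1/2546837) = 3627265/12291 + 1488029/2546837 = 9256342075244/31303173567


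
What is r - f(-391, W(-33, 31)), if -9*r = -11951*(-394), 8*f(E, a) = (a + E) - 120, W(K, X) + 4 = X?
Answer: -9416299/18 ≈ -5.2313e+5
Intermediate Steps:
W(K, X) = -4 + X
f(E, a) = -15 + E/8 + a/8 (f(E, a) = ((a + E) - 120)/8 = ((E + a) - 120)/8 = (-120 + E + a)/8 = -15 + E/8 + a/8)
r = -4708694/9 (r = -(-11951)*(-394)/9 = -1/9*4708694 = -4708694/9 ≈ -5.2319e+5)
r - f(-391, W(-33, 31)) = -4708694/9 - (-15 + (1/8)*(-391) + (-4 + 31)/8) = -4708694/9 - (-15 - 391/8 + (1/8)*27) = -4708694/9 - (-15 - 391/8 + 27/8) = -4708694/9 - 1*(-121/2) = -4708694/9 + 121/2 = -9416299/18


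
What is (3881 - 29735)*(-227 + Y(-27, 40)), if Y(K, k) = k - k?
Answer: 5868858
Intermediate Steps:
Y(K, k) = 0
(3881 - 29735)*(-227 + Y(-27, 40)) = (3881 - 29735)*(-227 + 0) = -25854*(-227) = 5868858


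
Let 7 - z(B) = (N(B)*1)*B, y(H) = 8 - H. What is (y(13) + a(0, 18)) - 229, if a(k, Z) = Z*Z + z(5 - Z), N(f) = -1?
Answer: 84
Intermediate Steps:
z(B) = 7 + B (z(B) = 7 - (-1*1)*B = 7 - (-1)*B = 7 + B)
a(k, Z) = 12 + Z² - Z (a(k, Z) = Z*Z + (7 + (5 - Z)) = Z² + (12 - Z) = 12 + Z² - Z)
(y(13) + a(0, 18)) - 229 = ((8 - 1*13) + (12 + 18² - 1*18)) - 229 = ((8 - 13) + (12 + 324 - 18)) - 229 = (-5 + 318) - 229 = 313 - 229 = 84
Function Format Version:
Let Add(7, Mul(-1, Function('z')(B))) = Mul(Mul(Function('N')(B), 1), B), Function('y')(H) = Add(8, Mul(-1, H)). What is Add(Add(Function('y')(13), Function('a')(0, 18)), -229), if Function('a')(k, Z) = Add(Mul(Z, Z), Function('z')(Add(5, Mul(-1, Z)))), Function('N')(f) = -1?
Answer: 84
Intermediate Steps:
Function('z')(B) = Add(7, B) (Function('z')(B) = Add(7, Mul(-1, Mul(Mul(-1, 1), B))) = Add(7, Mul(-1, Mul(-1, B))) = Add(7, B))
Function('a')(k, Z) = Add(12, Pow(Z, 2), Mul(-1, Z)) (Function('a')(k, Z) = Add(Mul(Z, Z), Add(7, Add(5, Mul(-1, Z)))) = Add(Pow(Z, 2), Add(12, Mul(-1, Z))) = Add(12, Pow(Z, 2), Mul(-1, Z)))
Add(Add(Function('y')(13), Function('a')(0, 18)), -229) = Add(Add(Add(8, Mul(-1, 13)), Add(12, Pow(18, 2), Mul(-1, 18))), -229) = Add(Add(Add(8, -13), Add(12, 324, -18)), -229) = Add(Add(-5, 318), -229) = Add(313, -229) = 84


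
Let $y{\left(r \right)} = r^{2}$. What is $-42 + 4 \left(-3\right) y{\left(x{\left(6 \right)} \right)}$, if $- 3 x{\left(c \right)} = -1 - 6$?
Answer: $- \frac{322}{3} \approx -107.33$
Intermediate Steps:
$x{\left(c \right)} = \frac{7}{3}$ ($x{\left(c \right)} = - \frac{-1 - 6}{3} = \left(- \frac{1}{3}\right) \left(-7\right) = \frac{7}{3}$)
$-42 + 4 \left(-3\right) y{\left(x{\left(6 \right)} \right)} = -42 + 4 \left(-3\right) \left(\frac{7}{3}\right)^{2} = -42 - \frac{196}{3} = - \frac{322}{3}$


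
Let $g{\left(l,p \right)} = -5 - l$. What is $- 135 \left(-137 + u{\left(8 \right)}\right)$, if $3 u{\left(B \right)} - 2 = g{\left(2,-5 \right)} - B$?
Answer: $19080$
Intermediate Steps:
$u{\left(B \right)} = - \frac{5}{3} - \frac{B}{3}$ ($u{\left(B \right)} = \frac{2}{3} + \frac{\left(-5 - 2\right) - B}{3} = \frac{2}{3} + \frac{-7 - B}{3} = \frac{2}{3} - \left(\frac{7}{3} + \frac{B}{3}\right) = - \frac{5}{3} - \frac{B}{3}$)
$- 135 \left(-137 + u{\left(8 \right)}\right) = - 135 \left(-137 - \frac{13}{3}\right) = \left(-135\right) \left(- \frac{424}{3}\right) = 19080$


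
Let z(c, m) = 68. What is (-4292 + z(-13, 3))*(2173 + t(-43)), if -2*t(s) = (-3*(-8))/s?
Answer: -394737024/43 ≈ -9.1799e+6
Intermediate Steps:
t(s) = -12/s (t(s) = -(-3*(-8))/(2*s) = -12/s)
(-4292 + z(-13, 3))*(2173 + t(-43)) = (-4292 + 68)*(2173 - 12/(-43)) = -4224*(2173 - 12*(-1/43)) = -4224*(2173 + 12/43) = -4224*93451/43 = -394737024/43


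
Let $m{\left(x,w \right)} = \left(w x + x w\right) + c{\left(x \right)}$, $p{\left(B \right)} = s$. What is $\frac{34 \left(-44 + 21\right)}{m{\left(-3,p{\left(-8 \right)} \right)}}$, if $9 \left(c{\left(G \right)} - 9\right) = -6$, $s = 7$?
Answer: $\frac{2346}{101} \approx 23.228$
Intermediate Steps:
$p{\left(B \right)} = 7$
$c{\left(G \right)} = \frac{25}{3}$ ($c{\left(G \right)} = 9 + \frac{1}{9} \left(-6\right) = 9 - \frac{2}{3} = \frac{25}{3}$)
$m{\left(x,w \right)} = \frac{25}{3} + 2 w x$ ($m{\left(x,w \right)} = \left(w x + x w\right) + \frac{25}{3} = \left(w x + w x\right) + \frac{25}{3} = 2 w x + \frac{25}{3} = \frac{25}{3} + 2 w x$)
$\frac{34 \left(-44 + 21\right)}{m{\left(-3,p{\left(-8 \right)} \right)}} = \frac{34 \left(-44 + 21\right)}{\frac{25}{3} + 2 \cdot 7 \left(-3\right)} = \frac{34 \left(-23\right)}{\frac{25}{3} - 42} = - \frac{782}{- \frac{101}{3}} = \left(-782\right) \left(- \frac{3}{101}\right) = \frac{2346}{101}$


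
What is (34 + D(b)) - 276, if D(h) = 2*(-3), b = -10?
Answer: -248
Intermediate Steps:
D(h) = -6
(34 + D(b)) - 276 = (34 - 6) - 276 = 28 - 276 = -248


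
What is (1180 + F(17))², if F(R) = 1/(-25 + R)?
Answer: 89094721/64 ≈ 1.3921e+6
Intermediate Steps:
(1180 + F(17))² = (1180 + 1/(-25 + 17))² = (1180 + 1/(-8))² = (1180 - ⅛)² = (9439/8)² = 89094721/64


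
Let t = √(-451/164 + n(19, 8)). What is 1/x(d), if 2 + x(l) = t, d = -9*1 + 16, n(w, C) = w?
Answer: 8/49 + 2*√65/49 ≈ 0.49234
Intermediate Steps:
t = √65/2 (t = √(-451/164 + 19) = √(-451*1/164 + 19) = √(-11/4 + 19) = √(65/4) = √65/2 ≈ 4.0311)
d = 7 (d = -9 + 16 = 7)
x(l) = -2 + √65/2
1/x(d) = 1/(-2 + √65/2)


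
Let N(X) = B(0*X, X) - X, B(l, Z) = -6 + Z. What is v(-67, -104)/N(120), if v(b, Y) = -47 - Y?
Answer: -19/2 ≈ -9.5000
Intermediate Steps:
N(X) = -6 (N(X) = (-6 + X) - X = -6)
v(-67, -104)/N(120) = (-47 - 1*(-104))/(-6) = (-47 + 104)*(-⅙) = 57*(-⅙) = -19/2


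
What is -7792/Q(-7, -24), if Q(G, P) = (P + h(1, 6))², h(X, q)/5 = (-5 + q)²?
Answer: -7792/361 ≈ -21.584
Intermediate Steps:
h(X, q) = 5*(-5 + q)²
Q(G, P) = (5 + P)² (Q(G, P) = (P + 5*(-5 + 6)²)² = (P + 5*1²)² = (P + 5*1)² = (P + 5)² = (5 + P)²)
-7792/Q(-7, -24) = -7792/(5 - 24)² = -7792/((-19)²) = -7792/361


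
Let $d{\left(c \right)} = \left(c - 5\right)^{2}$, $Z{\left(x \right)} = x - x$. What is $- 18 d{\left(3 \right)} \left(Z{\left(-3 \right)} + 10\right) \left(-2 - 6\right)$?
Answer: $5760$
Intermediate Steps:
$Z{\left(x \right)} = 0$
$d{\left(c \right)} = \left(-5 + c\right)^{2}$
$- 18 d{\left(3 \right)} \left(Z{\left(-3 \right)} + 10\right) \left(-2 - 6\right) = - 18 \left(-5 + 3\right)^{2} \left(0 + 10\right) \left(-2 - 6\right) = - 18 \left(-2\right)^{2} \cdot 10 \left(-8\right) = \left(-18\right) 4 \left(-80\right) = \left(-72\right) \left(-80\right) = 5760$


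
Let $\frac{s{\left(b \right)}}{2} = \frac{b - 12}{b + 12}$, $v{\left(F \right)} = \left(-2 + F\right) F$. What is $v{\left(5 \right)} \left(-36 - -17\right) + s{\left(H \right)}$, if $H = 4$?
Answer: $-286$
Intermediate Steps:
$v{\left(F \right)} = F \left(-2 + F\right)$
$s{\left(b \right)} = \frac{2 \left(-12 + b\right)}{12 + b}$ ($s{\left(b \right)} = 2 \frac{b - 12}{b + 12} = 2 \frac{-12 + b}{12 + b} = \frac{2 \left(-12 + b\right)}{12 + b}$)
$v{\left(5 \right)} \left(-36 - -17\right) + s{\left(H \right)} = 5 \left(-2 + 5\right) \left(-36 - -17\right) + \frac{2 \left(-12 + 4\right)}{12 + 4} = 5 \cdot 3 \left(-36 + 17\right) + 2 \cdot \frac{1}{16} \left(-8\right) = 15 \left(-19\right) + 2 \cdot \frac{1}{16} \left(-8\right) = -285 - 1 = -286$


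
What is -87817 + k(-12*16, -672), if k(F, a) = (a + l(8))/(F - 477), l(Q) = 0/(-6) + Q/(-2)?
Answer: -58748897/669 ≈ -87816.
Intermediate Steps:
l(Q) = -Q/2 (l(Q) = 0*(-⅙) + Q*(-½) = 0 - Q/2 = -Q/2)
k(F, a) = (-4 + a)/(-477 + F) (k(F, a) = (a - ½*8)/(F - 477) = (a - 4)/(-477 + F) = (-4 + a)/(-477 + F))
-87817 + k(-12*16, -672) = -87817 + (-4 - 672)/(-477 - 12*16) = -87817 - 676/(-477 - 192) = -87817 - 676/(-669) = -87817 - 1/669*(-676) = -87817 + 676/669 = -58748897/669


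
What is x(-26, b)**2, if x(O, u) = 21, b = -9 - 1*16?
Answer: 441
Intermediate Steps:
b = -25 (b = -9 - 16 = -25)
x(-26, b)**2 = 21**2 = 441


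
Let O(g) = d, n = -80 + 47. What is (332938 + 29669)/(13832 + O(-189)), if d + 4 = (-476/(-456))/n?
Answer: 1364127534/52020817 ≈ 26.223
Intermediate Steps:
n = -33
d = -15167/3762 (d = -4 - 476/(-456)/(-33) = -4 - 476*(-1/456)*(-1/33) = -4 + (119/114)*(-1/33) = -4 - 119/3762 = -15167/3762 ≈ -4.0316)
O(g) = -15167/3762
(332938 + 29669)/(13832 + O(-189)) = (332938 + 29669)/(13832 - 15167/3762) = 362607/(52020817/3762) = 362607*(3762/52020817) = 1364127534/52020817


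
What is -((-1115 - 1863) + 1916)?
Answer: 1062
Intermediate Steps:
-((-1115 - 1863) + 1916) = -(-2978 + 1916) = -1*(-1062) = 1062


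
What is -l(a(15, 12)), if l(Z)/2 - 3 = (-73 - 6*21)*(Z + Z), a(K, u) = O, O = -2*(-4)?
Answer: 6362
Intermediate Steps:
O = 8
a(K, u) = 8
l(Z) = 6 - 796*Z (l(Z) = 6 + 2*((-73 - 6*21)*(Z + Z)) = 6 + 2*((-73 - 126)*(2*Z)) = 6 + 2*(-398*Z) = 6 - 796*Z)
-l(a(15, 12)) = -(6 - 796*8) = -(6 - 6368) = -1*(-6362) = 6362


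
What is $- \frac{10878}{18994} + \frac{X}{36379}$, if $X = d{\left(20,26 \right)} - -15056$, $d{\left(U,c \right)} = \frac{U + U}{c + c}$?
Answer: $- \frac{713326167}{4491387719} \approx -0.15882$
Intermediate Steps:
$d{\left(U,c \right)} = \frac{U}{c}$ ($d{\left(U,c \right)} = \frac{2 U}{2 c} = 2 U \frac{1}{2 c} = \frac{U}{c}$)
$X = \frac{195738}{13}$ ($X = \frac{20}{26} - -15056 = 20 \cdot \frac{1}{26} + 15056 = \frac{10}{13} + 15056 = \frac{195738}{13} \approx 15057.0$)
$- \frac{10878}{18994} + \frac{X}{36379} = - \frac{10878}{18994} + \frac{195738}{13 \cdot 36379} = \left(-10878\right) \frac{1}{18994} + \frac{195738}{13} \cdot \frac{1}{36379} = - \frac{5439}{9497} + \frac{195738}{472927} = - \frac{713326167}{4491387719}$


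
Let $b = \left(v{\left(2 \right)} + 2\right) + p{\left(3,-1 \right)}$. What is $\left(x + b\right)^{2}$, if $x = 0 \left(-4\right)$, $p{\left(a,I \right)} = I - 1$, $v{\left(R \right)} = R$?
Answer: $4$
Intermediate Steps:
$p{\left(a,I \right)} = -1 + I$
$b = 2$ ($b = \left(2 + 2\right) - 2 = 4 - 2 = 2$)
$x = 0$
$\left(x + b\right)^{2} = \left(0 + 2\right)^{2} = 2^{2} = 4$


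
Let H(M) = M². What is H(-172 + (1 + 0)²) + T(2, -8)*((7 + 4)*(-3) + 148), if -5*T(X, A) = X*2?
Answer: 29149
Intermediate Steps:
T(X, A) = -2*X/5 (T(X, A) = -X*2/5 = -2*X/5)
H(-172 + (1 + 0)²) + T(2, -8)*((7 + 4)*(-3) + 148) = (-172 + (1 + 0)²)² + (-⅖*2)*((7 + 4)*(-3) + 148) = (-172 + 1²)² - 4*(11*(-3) + 148)/5 = (-172 + 1)² - 4*(-33 + 148)/5 = (-171)² - ⅘*115 = 29241 - 92 = 29149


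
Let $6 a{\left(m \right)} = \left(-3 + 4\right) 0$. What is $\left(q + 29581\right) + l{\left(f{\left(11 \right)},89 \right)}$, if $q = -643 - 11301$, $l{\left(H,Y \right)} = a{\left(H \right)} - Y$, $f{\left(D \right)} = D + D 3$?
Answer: $17548$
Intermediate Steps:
$f{\left(D \right)} = 4 D$ ($f{\left(D \right)} = D + 3 D = 4 D$)
$a{\left(m \right)} = 0$ ($a{\left(m \right)} = \frac{\left(-3 + 4\right) 0}{6} = \frac{1 \cdot 0}{6} = \frac{1}{6} \cdot 0 = 0$)
$l{\left(H,Y \right)} = - Y$ ($l{\left(H,Y \right)} = 0 - Y = - Y$)
$q = -11944$
$\left(q + 29581\right) + l{\left(f{\left(11 \right)},89 \right)} = \left(-11944 + 29581\right) - 89 = 17637 - 89 = 17548$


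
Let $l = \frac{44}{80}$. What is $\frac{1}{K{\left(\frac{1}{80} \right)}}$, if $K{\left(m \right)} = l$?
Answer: $\frac{20}{11} \approx 1.8182$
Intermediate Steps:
$l = \frac{11}{20}$ ($l = 44 \cdot \frac{1}{80} = \frac{11}{20} \approx 0.55$)
$K{\left(m \right)} = \frac{11}{20}$
$\frac{1}{K{\left(\frac{1}{80} \right)}} = \frac{1}{\frac{11}{20}} = \frac{20}{11}$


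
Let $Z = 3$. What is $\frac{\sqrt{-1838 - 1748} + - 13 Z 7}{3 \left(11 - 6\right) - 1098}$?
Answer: $\frac{91}{361} - \frac{i \sqrt{3586}}{1083} \approx 0.25208 - 0.055294 i$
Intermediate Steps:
$\frac{\sqrt{-1838 - 1748} + - 13 Z 7}{3 \left(11 - 6\right) - 1098} = \frac{\sqrt{-1838 - 1748} + \left(-13\right) 3 \cdot 7}{3 \left(11 - 6\right) - 1098} = \frac{\sqrt{-3586} - 273}{3 \cdot 5 - 1098} = \frac{i \sqrt{3586} - 273}{15 - 1098} = \frac{-273 + i \sqrt{3586}}{-1083} = \left(-273 + i \sqrt{3586}\right) \left(- \frac{1}{1083}\right) = \frac{91}{361} - \frac{i \sqrt{3586}}{1083}$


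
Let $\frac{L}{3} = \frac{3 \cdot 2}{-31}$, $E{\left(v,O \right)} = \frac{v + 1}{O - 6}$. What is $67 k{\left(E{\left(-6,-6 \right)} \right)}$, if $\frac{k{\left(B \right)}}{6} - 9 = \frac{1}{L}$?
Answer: $\frac{8777}{3} \approx 2925.7$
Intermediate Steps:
$E{\left(v,O \right)} = \frac{1 + v}{-6 + O}$
$L = - \frac{18}{31}$ ($L = 3 \frac{3 \cdot 2}{-31} = 3 \cdot 6 \left(- \frac{1}{31}\right) = 3 \left(- \frac{6}{31}\right) = - \frac{18}{31} \approx -0.58065$)
$k{\left(B \right)} = \frac{131}{3}$ ($k{\left(B \right)} = 54 + \frac{6}{- \frac{18}{31}} = 54 + 6 \left(- \frac{31}{18}\right) = 54 - \frac{31}{3} = \frac{131}{3}$)
$67 k{\left(E{\left(-6,-6 \right)} \right)} = 67 \cdot \frac{131}{3} = \frac{8777}{3}$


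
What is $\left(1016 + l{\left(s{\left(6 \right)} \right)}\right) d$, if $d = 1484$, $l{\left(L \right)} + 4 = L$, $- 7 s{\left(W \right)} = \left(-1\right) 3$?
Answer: $1502444$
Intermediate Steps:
$s{\left(W \right)} = \frac{3}{7}$ ($s{\left(W \right)} = - \frac{\left(-1\right) 3}{7} = \left(- \frac{1}{7}\right) \left(-3\right) = \frac{3}{7}$)
$l{\left(L \right)} = -4 + L$
$\left(1016 + l{\left(s{\left(6 \right)} \right)}\right) d = \left(1016 + \left(-4 + \frac{3}{7}\right)\right) 1484 = \left(1016 - \frac{25}{7}\right) 1484 = \frac{7087}{7} \cdot 1484 = 1502444$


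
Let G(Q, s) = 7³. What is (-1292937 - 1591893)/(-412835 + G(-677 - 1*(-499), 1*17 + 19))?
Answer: 1442415/206246 ≈ 6.9937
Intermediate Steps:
G(Q, s) = 343
(-1292937 - 1591893)/(-412835 + G(-677 - 1*(-499), 1*17 + 19)) = (-1292937 - 1591893)/(-412835 + 343) = -2884830/(-412492) = -2884830*(-1/412492) = 1442415/206246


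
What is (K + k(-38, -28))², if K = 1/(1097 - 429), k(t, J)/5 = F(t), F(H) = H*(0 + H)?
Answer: 23260952807521/446224 ≈ 5.2128e+7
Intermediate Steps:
F(H) = H² (F(H) = H*H = H²)
k(t, J) = 5*t²
K = 1/668 ≈ 0.0014970
(K + k(-38, -28))² = (1/668 + 5*(-38)²)² = (1/668 + 5*1444)² = (1/668 + 7220)² = (4822961/668)² = 23260952807521/446224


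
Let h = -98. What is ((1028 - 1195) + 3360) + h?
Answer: 3095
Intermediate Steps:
((1028 - 1195) + 3360) + h = ((1028 - 1195) + 3360) - 98 = (-167 + 3360) - 98 = 3193 - 98 = 3095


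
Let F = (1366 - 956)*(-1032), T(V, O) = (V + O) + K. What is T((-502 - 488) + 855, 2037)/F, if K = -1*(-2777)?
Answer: -4679/423120 ≈ -0.011058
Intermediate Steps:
K = 2777
T(V, O) = 2777 + O + V (T(V, O) = (V + O) + 2777 = (O + V) + 2777 = 2777 + O + V)
F = -423120 (F = 410*(-1032) = -423120)
T((-502 - 488) + 855, 2037)/F = (2777 + 2037 + ((-502 - 488) + 855))/(-423120) = (2777 + 2037 + (-990 + 855))*(-1/423120) = (2777 + 2037 - 135)*(-1/423120) = 4679*(-1/423120) = -4679/423120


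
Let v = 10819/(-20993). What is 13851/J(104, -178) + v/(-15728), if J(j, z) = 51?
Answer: 1524431566691/5613024368 ≈ 271.59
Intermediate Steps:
v = -10819/20993 (v = 10819*(-1/20993) = -10819/20993 ≈ -0.51536)
13851/J(104, -178) + v/(-15728) = 13851/51 - 10819/20993/(-15728) = 13851*(1/51) - 10819/20993*(-1/15728) = 4617/17 + 10819/330177904 = 1524431566691/5613024368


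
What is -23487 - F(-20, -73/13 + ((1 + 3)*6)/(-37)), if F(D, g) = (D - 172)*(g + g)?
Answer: -12454239/481 ≈ -25892.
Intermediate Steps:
F(D, g) = 2*g*(-172 + D) (F(D, g) = (-172 + D)*(2*g) = 2*g*(-172 + D))
-23487 - F(-20, -73/13 + ((1 + 3)*6)/(-37)) = -23487 - 2*(-73/13 + ((1 + 3)*6)/(-37))*(-172 - 20) = -23487 - 2*(-73*1/13 + (4*6)*(-1/37))*(-192) = -23487 - 2*(-73/13 + 24*(-1/37))*(-192) = -23487 - 2*(-73/13 - 24/37)*(-192) = -23487 - 2*(-3013)*(-192)/481 = -23487 - 1*1156992/481 = -23487 - 1156992/481 = -12454239/481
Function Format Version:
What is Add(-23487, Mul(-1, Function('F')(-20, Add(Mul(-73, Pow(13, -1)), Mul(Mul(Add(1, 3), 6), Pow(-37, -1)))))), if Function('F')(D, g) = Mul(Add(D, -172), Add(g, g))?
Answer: Rational(-12454239, 481) ≈ -25892.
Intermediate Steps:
Function('F')(D, g) = Mul(2, g, Add(-172, D)) (Function('F')(D, g) = Mul(Add(-172, D), Mul(2, g)) = Mul(2, g, Add(-172, D)))
Add(-23487, Mul(-1, Function('F')(-20, Add(Mul(-73, Pow(13, -1)), Mul(Mul(Add(1, 3), 6), Pow(-37, -1)))))) = Add(-23487, Mul(-1, Mul(2, Add(Mul(-73, Pow(13, -1)), Mul(Mul(Add(1, 3), 6), Pow(-37, -1))), Add(-172, -20)))) = Add(-23487, Mul(-1, Mul(2, Add(Mul(-73, Rational(1, 13)), Mul(Mul(4, 6), Rational(-1, 37))), -192))) = Add(-23487, Mul(-1, Mul(2, Add(Rational(-73, 13), Mul(24, Rational(-1, 37))), -192))) = Add(-23487, Mul(-1, Mul(2, Add(Rational(-73, 13), Rational(-24, 37)), -192))) = Add(-23487, Mul(-1, Mul(2, Rational(-3013, 481), -192))) = Add(-23487, Mul(-1, Rational(1156992, 481))) = Add(-23487, Rational(-1156992, 481)) = Rational(-12454239, 481)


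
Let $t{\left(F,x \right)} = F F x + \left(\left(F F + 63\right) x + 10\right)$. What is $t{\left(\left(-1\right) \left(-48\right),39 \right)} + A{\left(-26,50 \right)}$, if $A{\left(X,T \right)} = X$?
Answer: $182153$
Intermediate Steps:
$t{\left(F,x \right)} = 10 + x F^{2} + x \left(63 + F^{2}\right)$ ($t{\left(F,x \right)} = F^{2} x + \left(\left(F^{2} + 63\right) x + 10\right) = x F^{2} + \left(\left(63 + F^{2}\right) x + 10\right) = x F^{2} + \left(x \left(63 + F^{2}\right) + 10\right) = x F^{2} + \left(10 + x \left(63 + F^{2}\right)\right) = 10 + x F^{2} + x \left(63 + F^{2}\right)$)
$t{\left(\left(-1\right) \left(-48\right),39 \right)} + A{\left(-26,50 \right)} = \left(10 + 63 \cdot 39 + 2 \cdot 39 \left(\left(-1\right) \left(-48\right)\right)^{2}\right) - 26 = \left(10 + 2457 + 2 \cdot 39 \cdot 48^{2}\right) - 26 = \left(10 + 2457 + 2 \cdot 39 \cdot 2304\right) - 26 = \left(10 + 2457 + 179712\right) - 26 = 182179 - 26 = 182153$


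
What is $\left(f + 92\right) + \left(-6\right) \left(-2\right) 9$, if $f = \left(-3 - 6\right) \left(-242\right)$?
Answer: $2378$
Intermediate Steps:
$f = 2178$ ($f = \left(-3 - 6\right) \left(-242\right) = \left(-9\right) \left(-242\right) = 2178$)
$\left(f + 92\right) + \left(-6\right) \left(-2\right) 9 = \left(2178 + 92\right) + \left(-6\right) \left(-2\right) 9 = 2270 + 12 \cdot 9 = 2270 + 108 = 2378$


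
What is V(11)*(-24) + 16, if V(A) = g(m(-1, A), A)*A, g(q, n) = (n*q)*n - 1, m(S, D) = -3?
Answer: 96112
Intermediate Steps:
g(q, n) = -1 + q*n² (g(q, n) = q*n² - 1 = -1 + q*n²)
V(A) = A*(-1 - 3*A²) (V(A) = (-1 - 3*A²)*A = A*(-1 - 3*A²))
V(11)*(-24) + 16 = (-1*11 - 3*11³)*(-24) + 16 = (-11 - 3*1331)*(-24) + 16 = (-11 - 3993)*(-24) + 16 = -4004*(-24) + 16 = 96096 + 16 = 96112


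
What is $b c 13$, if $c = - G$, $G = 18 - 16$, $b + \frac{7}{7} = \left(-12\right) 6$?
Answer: $1898$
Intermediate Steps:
$b = -73$ ($b = -1 - 72 = -73$)
$G = 2$ ($G = 18 - 16 = 2$)
$c = -2$ ($c = \left(-1\right) 2 = -2$)
$b c 13 = \left(-73\right) \left(-2\right) 13 = 146 \cdot 13 = 1898$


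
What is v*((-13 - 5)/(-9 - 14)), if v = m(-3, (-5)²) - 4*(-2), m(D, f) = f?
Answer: 594/23 ≈ 25.826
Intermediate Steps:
v = 33 (v = (-5)² - 4*(-2) = 25 + 8 = 33)
v*((-13 - 5)/(-9 - 14)) = 33*((-13 - 5)/(-9 - 14)) = 33*(-18/(-23)) = 33*(-18*(-1/23)) = 33*(18/23) = 594/23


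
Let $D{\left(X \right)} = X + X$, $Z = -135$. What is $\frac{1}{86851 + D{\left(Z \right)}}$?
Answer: $\frac{1}{86581} \approx 1.155 \cdot 10^{-5}$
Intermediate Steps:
$D{\left(X \right)} = 2 X$
$\frac{1}{86851 + D{\left(Z \right)}} = \frac{1}{86851 + 2 \left(-135\right)} = \frac{1}{86851 - 270} = \frac{1}{86581}$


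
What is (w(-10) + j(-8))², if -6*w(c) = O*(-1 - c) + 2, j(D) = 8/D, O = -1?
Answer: 1/36 ≈ 0.027778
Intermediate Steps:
w(c) = -½ - c/6 (w(c) = -(-(-1 - c) + 2)/6 = -((1 + c) + 2)/6 = -(3 + c)/6 = -½ - c/6)
(w(-10) + j(-8))² = ((-½ - ⅙*(-10)) + 8/(-8))² = ((-½ + 5/3) + 8*(-⅛))² = (7/6 - 1)² = (⅙)² = 1/36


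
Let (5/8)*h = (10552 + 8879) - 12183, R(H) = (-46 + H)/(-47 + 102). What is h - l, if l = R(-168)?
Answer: 638038/55 ≈ 11601.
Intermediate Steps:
R(H) = -46/55 + H/55 (R(H) = (-46 + H)/55 = (-46 + H)*(1/55) = -46/55 + H/55)
h = 57984/5 (h = 8*((10552 + 8879) - 12183)/5 = 8*(19431 - 12183)/5 = (8/5)*7248 = 57984/5 ≈ 11597.)
l = -214/55 (l = -46/55 + (1/55)*(-168) = -46/55 - 168/55 = -214/55 ≈ -3.8909)
h - l = 57984/5 - 1*(-214/55) = 57984/5 + 214/55 = 638038/55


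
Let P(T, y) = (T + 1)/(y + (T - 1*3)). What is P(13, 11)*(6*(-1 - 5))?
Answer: -24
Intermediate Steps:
P(T, y) = (1 + T)/(-3 + T + y) (P(T, y) = (1 + T)/(y + (T - 3)) = (1 + T)/(y + (-3 + T)) = (1 + T)/(-3 + T + y))
P(13, 11)*(6*(-1 - 5)) = ((1 + 13)/(-3 + 13 + 11))*(6*(-1 - 5)) = (14/21)*(6*(-6)) = ((1/21)*14)*(-36) = (2/3)*(-36) = -24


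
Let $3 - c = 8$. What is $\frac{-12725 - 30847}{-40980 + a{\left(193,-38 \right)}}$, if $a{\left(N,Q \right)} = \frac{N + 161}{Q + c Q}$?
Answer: $\frac{1103824}{1038101} \approx 1.0633$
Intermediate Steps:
$c = -5$ ($c = 3 - 8 = -5$)
$a{\left(N,Q \right)} = - \frac{161 + N}{4 Q}$ ($a{\left(N,Q \right)} = \frac{N + 161}{Q - 5 Q} = \frac{161 + N}{\left(-4\right) Q} = \left(161 + N\right) \left(- \frac{1}{4 Q}\right) = - \frac{161 + N}{4 Q}$)
$\frac{-12725 - 30847}{-40980 + a{\left(193,-38 \right)}} = \frac{-12725 - 30847}{-40980 + \frac{-161 - 193}{4 \left(-38\right)}} = - \frac{43572}{-40980 + \frac{1}{4} \left(- \frac{1}{38}\right) \left(-161 - 193\right)} = - \frac{43572}{-40980 + \frac{1}{4} \left(- \frac{1}{38}\right) \left(-354\right)} = - \frac{43572}{-40980 + \frac{177}{76}} = - \frac{43572}{- \frac{3114303}{76}} = \left(-43572\right) \left(- \frac{76}{3114303}\right) = \frac{1103824}{1038101}$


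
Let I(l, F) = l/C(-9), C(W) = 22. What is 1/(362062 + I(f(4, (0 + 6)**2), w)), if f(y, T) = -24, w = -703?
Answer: 11/3982670 ≈ 2.7620e-6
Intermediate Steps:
I(l, F) = l/22
1/(362062 + I(f(4, (0 + 6)**2), w)) = 1/(362062 + (1/22)*(-24)) = 1/(362062 - 12/11) = 1/(3982670/11) = 11/3982670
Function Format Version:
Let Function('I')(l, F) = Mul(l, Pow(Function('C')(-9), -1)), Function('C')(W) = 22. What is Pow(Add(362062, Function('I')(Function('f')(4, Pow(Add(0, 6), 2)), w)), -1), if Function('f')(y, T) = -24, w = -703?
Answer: Rational(11, 3982670) ≈ 2.7620e-6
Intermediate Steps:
Function('I')(l, F) = Mul(Rational(1, 22), l) (Function('I')(l, F) = Mul(l, Pow(22, -1)) = Mul(l, Rational(1, 22)) = Mul(Rational(1, 22), l))
Pow(Add(362062, Function('I')(Function('f')(4, Pow(Add(0, 6), 2)), w)), -1) = Pow(Add(362062, Mul(Rational(1, 22), -24)), -1) = Pow(Add(362062, Rational(-12, 11)), -1) = Pow(Rational(3982670, 11), -1) = Rational(11, 3982670)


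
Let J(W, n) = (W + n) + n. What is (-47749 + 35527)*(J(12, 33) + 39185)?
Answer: -479872386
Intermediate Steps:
J(W, n) = W + 2*n
(-47749 + 35527)*(J(12, 33) + 39185) = (-47749 + 35527)*((12 + 2*33) + 39185) = -12222*((12 + 66) + 39185) = -12222*(78 + 39185) = -12222*39263 = -479872386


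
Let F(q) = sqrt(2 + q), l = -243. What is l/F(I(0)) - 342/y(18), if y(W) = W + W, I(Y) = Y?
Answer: -19/2 - 243*sqrt(2)/2 ≈ -181.33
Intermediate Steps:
y(W) = 2*W
l/F(I(0)) - 342/y(18) = -243/sqrt(2 + 0) - 342/(2*18) = -243*sqrt(2)/2 - 342/36 = -243*sqrt(2)/2 - 342*1/36 = -243*sqrt(2)/2 - 19/2 = -19/2 - 243*sqrt(2)/2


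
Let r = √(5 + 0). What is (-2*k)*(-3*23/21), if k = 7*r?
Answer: 46*√5 ≈ 102.86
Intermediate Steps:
r = √5 ≈ 2.2361
k = 7*√5 ≈ 15.652
(-2*k)*(-3*23/21) = (-14*√5)*(-3*23/21) = (-14*√5)*(-69*1/21) = -14*√5*(-23/7) = 46*√5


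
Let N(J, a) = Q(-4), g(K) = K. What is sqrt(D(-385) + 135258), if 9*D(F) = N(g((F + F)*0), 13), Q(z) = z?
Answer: sqrt(1217318)/3 ≈ 367.77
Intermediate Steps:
N(J, a) = -4
D(F) = -4/9 (D(F) = (1/9)*(-4) = -4/9)
sqrt(D(-385) + 135258) = sqrt(-4/9 + 135258) = sqrt(1217318/9) = sqrt(1217318)/3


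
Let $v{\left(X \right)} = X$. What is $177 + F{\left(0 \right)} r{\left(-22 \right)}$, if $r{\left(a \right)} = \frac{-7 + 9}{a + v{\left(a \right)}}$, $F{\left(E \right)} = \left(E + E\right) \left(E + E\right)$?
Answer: $177$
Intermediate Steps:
$F{\left(E \right)} = 4 E^{2}$ ($F{\left(E \right)} = 2 E 2 E = 4 E^{2}$)
$r{\left(a \right)} = \frac{1}{a}$ ($r{\left(a \right)} = \frac{-7 + 9}{a + a} = \frac{2}{2 a} = 2 \frac{1}{2 a} = \frac{1}{a}$)
$177 + F{\left(0 \right)} r{\left(-22 \right)} = 177 + \frac{4 \cdot 0^{2}}{-22} = 177 + 4 \cdot 0 \left(- \frac{1}{22}\right) = 177 + 0 \left(- \frac{1}{22}\right) = 177 + 0 = 177$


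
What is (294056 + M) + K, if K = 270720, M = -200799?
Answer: 363977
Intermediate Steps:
(294056 + M) + K = (294056 - 200799) + 270720 = 93257 + 270720 = 363977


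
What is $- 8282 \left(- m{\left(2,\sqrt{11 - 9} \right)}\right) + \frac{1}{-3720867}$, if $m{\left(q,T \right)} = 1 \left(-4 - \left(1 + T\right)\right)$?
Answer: $- \frac{154081102471}{3720867} - 8282 \sqrt{2} \approx -53123.0$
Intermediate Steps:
$m{\left(q,T \right)} = -5 - T$ ($m{\left(q,T \right)} = 1 \left(-5 - T\right) = -5 - T$)
$- 8282 \left(- m{\left(2,\sqrt{11 - 9} \right)}\right) + \frac{1}{-3720867} = - 8282 \left(- (-5 - \sqrt{11 - 9})\right) + \frac{1}{-3720867} = - 8282 \left(- (-5 - \sqrt{2})\right) - \frac{1}{3720867} = - 8282 \left(5 + \sqrt{2}\right) - \frac{1}{3720867} = \left(-41410 - 8282 \sqrt{2}\right) - \frac{1}{3720867} = - \frac{154081102471}{3720867} - 8282 \sqrt{2}$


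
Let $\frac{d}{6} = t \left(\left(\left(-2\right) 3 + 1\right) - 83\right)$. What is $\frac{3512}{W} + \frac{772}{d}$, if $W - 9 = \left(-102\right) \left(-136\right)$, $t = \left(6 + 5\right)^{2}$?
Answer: $\frac{5934959}{24634148} \approx 0.24092$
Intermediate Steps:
$t = 121$ ($t = 11^{2} = 121$)
$W = 13881$ ($W = 9 - -13872 = 9 + 13872 = 13881$)
$d = -63888$ ($d = 6 \cdot 121 \left(\left(\left(-2\right) 3 + 1\right) - 83\right) = 6 \cdot 121 \left(\left(-6 + 1\right) - 83\right) = 6 \cdot 121 \left(-5 - 83\right) = 6 \cdot 121 \left(-88\right) = 6 \left(-10648\right) = -63888$)
$\frac{3512}{W} + \frac{772}{d} = \frac{3512}{13881} + \frac{772}{-63888} = 3512 \cdot \frac{1}{13881} + 772 \left(- \frac{1}{63888}\right) = \frac{3512}{13881} - \frac{193}{15972} = \frac{5934959}{24634148}$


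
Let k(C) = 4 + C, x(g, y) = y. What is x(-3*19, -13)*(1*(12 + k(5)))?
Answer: -273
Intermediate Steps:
x(-3*19, -13)*(1*(12 + k(5))) = -13*(12 + (4 + 5)) = -13*(12 + 9) = -13*21 = -273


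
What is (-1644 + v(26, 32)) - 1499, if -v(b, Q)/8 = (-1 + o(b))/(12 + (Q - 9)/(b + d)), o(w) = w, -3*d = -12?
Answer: -1209769/383 ≈ -3158.7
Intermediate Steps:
d = 4 (d = -⅓*(-12) = 4)
v(b, Q) = -8*(-1 + b)/(12 + (-9 + Q)/(4 + b)) (v(b, Q) = -8*(-1 + b)/(12 + (Q - 9)/(b + 4)) = -8*(-1 + b)/(12 + (-9 + Q)/(4 + b)))
(-1644 + v(26, 32)) - 1499 = (-1644 + 8*(4 - 1*26² - 3*26)/(39 + 32 + 12*26)) - 1499 = (-1644 + 8*(4 - 1*676 - 78)/(39 + 32 + 312)) - 1499 = (-1644 + 8*(4 - 676 - 78)/383) - 1499 = (-1644 + 8*(1/383)*(-750)) - 1499 = (-1644 - 6000/383) - 1499 = -635652/383 - 1499 = -1209769/383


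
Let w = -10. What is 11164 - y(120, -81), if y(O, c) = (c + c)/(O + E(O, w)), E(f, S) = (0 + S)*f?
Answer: 223277/20 ≈ 11164.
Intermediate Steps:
E(f, S) = S*f
y(O, c) = -2*c/(9*O) (y(O, c) = (c + c)/(O - 10*O) = (2*c)/((-9*O)) = (2*c)*(-1/(9*O)) = -2*c/(9*O))
11164 - y(120, -81) = 11164 - (-2)*(-81)/(9*120) = 11164 - 1*3/20 = 11164 - 3/20 = 223277/20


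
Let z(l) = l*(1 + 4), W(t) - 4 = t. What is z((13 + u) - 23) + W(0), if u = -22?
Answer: -156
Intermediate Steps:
W(t) = 4 + t
z(l) = 5*l (z(l) = l*5 = 5*l)
z((13 + u) - 23) + W(0) = 5*((13 - 22) - 23) + (4 + 0) = 5*(-9 - 23) + 4 = 5*(-32) + 4 = -160 + 4 = -156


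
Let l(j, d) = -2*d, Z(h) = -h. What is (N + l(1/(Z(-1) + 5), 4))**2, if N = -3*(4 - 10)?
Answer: 100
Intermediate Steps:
N = 18 (N = -3*(-6) = 18)
(N + l(1/(Z(-1) + 5), 4))**2 = (18 - 2*4)**2 = (18 - 8)**2 = 10**2 = 100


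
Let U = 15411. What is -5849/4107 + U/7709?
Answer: 18203036/31660863 ≈ 0.57494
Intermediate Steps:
-5849/4107 + U/7709 = -5849/4107 + 15411/7709 = 18203036/31660863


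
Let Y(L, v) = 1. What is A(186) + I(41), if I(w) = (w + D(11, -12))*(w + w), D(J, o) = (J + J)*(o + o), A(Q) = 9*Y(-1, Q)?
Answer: -39925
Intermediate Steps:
A(Q) = 9 (A(Q) = 9*1 = 9)
D(J, o) = 4*J*o (D(J, o) = (2*J)*(2*o) = 4*J*o)
I(w) = 2*w*(-528 + w) (I(w) = (w + 4*11*(-12))*(w + w) = (w - 528)*(2*w) = (-528 + w)*(2*w) = 2*w*(-528 + w))
A(186) + I(41) = 9 + 2*41*(-528 + 41) = 9 + 2*41*(-487) = 9 - 39934 = -39925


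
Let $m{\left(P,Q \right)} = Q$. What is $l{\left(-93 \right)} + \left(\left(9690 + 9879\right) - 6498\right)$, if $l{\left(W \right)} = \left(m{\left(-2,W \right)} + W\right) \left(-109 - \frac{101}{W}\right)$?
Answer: $33143$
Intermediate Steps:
$l{\left(W \right)} = 2 W \left(-109 - \frac{101}{W}\right)$ ($l{\left(W \right)} = \left(W + W\right) \left(-109 - \frac{101}{W}\right) = 2 W \left(-109 - \frac{101}{W}\right)$)
$l{\left(-93 \right)} + \left(\left(9690 + 9879\right) - 6498\right) = \left(-202 - -20274\right) + \left(\left(9690 + 9879\right) - 6498\right) = \left(-202 + 20274\right) + \left(19569 - 6498\right) = 20072 + 13071 = 33143$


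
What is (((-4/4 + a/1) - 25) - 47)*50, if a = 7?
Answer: -3300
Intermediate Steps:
(((-4/4 + a/1) - 25) - 47)*50 = (((-4/4 + 7/1) - 25) - 47)*50 = (((-4*¼ + 7*1) - 25) - 47)*50 = (((-1 + 7) - 25) - 47)*50 = ((6 - 25) - 47)*50 = (-19 - 47)*50 = -66*50 = -3300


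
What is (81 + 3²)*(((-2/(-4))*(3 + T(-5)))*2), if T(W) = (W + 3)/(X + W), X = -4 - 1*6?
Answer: 282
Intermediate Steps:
X = -10 (X = -4 - 6 = -10)
T(W) = (3 + W)/(-10 + W) (T(W) = (W + 3)/(-10 + W) = (3 + W)/(-10 + W))
(81 + 3²)*(((-2/(-4))*(3 + T(-5)))*2) = (81 + 3²)*(((-2/(-4))*(3 + (3 - 5)/(-10 - 5)))*2) = (81 + 9)*(((-2*(-¼))*(3 - 2/(-15)))*2) = 90*(((3 - 1/15*(-2))/2)*2) = 90*(((3 + 2/15)/2)*2) = 90*(((½)*(47/15))*2) = 90*((47/30)*2) = 90*(47/15) = 282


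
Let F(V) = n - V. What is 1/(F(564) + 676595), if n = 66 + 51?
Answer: 1/676148 ≈ 1.4790e-6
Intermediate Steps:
n = 117
F(V) = 117 - V
1/(F(564) + 676595) = 1/((117 - 1*564) + 676595) = 1/((117 - 564) + 676595) = 1/(-447 + 676595) = 1/676148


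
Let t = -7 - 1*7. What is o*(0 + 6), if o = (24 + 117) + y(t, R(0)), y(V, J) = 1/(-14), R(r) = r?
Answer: 5919/7 ≈ 845.57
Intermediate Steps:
t = -14 (t = -7 - 7 = -14)
y(V, J) = -1/14
o = 1973/14 (o = (24 + 117) - 1/14 = 141 - 1/14 = 1973/14 ≈ 140.93)
o*(0 + 6) = 1973*(0 + 6)/14 = (1973/14)*6 = 5919/7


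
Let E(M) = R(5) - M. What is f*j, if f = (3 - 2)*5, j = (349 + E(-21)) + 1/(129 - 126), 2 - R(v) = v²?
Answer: 5210/3 ≈ 1736.7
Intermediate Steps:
R(v) = 2 - v²
E(M) = -23 - M (E(M) = (2 - 1*5²) - M = (2 - 1*25) - M = (2 - 25) - M = -23 - M)
j = 1042/3 (j = (349 + (-23 - 1*(-21))) + 1/(129 - 126) = (349 + (-23 + 21)) + 1/3 = (349 - 2) + ⅓ = 347 + ⅓ = 1042/3 ≈ 347.33)
f = 5 (f = 1*5 = 5)
f*j = 5*(1042/3) = 5210/3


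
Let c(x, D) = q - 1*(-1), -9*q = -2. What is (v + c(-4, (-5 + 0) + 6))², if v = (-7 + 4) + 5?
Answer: 841/81 ≈ 10.383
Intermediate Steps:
q = 2/9 (q = -⅑*(-2) = 2/9 ≈ 0.22222)
c(x, D) = 11/9 (c(x, D) = 2/9 - 1*(-1) = 2/9 + 1 = 11/9)
v = 2 (v = -3 + 5 = 2)
(v + c(-4, (-5 + 0) + 6))² = (2 + 11/9)² = (29/9)² = 841/81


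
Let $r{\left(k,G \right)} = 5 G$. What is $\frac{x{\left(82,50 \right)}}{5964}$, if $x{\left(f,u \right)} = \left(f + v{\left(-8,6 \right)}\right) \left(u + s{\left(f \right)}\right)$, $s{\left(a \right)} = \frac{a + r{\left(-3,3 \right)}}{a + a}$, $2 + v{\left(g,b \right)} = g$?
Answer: $\frac{24891}{40754} \approx 0.61076$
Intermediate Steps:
$v{\left(g,b \right)} = -2 + g$
$s{\left(a \right)} = \frac{15 + a}{2 a}$ ($s{\left(a \right)} = \frac{a + 5 \cdot 3}{a + a} = \frac{a + 15}{2 a} = \left(15 + a\right) \frac{1}{2 a} = \frac{15 + a}{2 a}$)
$x{\left(f,u \right)} = \left(-10 + f\right) \left(u + \frac{15 + f}{2 f}\right)$ ($x{\left(f,u \right)} = \left(f - 10\right) \left(u + \frac{15 + f}{2 f}\right) = \left(-10 + f\right) \left(u + \frac{15 + f}{2 f}\right)$)
$\frac{x{\left(82,50 \right)}}{5964} = \frac{\frac{5}{2} + \frac{1}{2} \cdot 82 - \frac{75}{82} - 500 + 82 \cdot 50}{5964} = \left(\frac{5}{2} + 41 - \frac{75}{82} - 500 + 4100\right) \frac{1}{5964} = \frac{149346}{41} \cdot \frac{1}{5964} = \frac{24891}{40754}$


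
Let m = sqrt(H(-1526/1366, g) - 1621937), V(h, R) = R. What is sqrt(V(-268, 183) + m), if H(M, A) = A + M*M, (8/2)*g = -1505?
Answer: sqrt(341469948 + 1366*I*sqrt(3027162814041))/1366 ≈ 27.109 + 23.492*I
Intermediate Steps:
g = -1505/4 (g = (1/4)*(-1505) = -1505/4 ≈ -376.25)
H(M, A) = A + M**2
m = I*sqrt(3027162814041)/1366 (m = sqrt((-1505/4 + (-1526/1366)**2) - 1621937) = sqrt((-1505/4 + (-1526*1/1366)**2) - 1621937) = sqrt((-1505/4 + (-763/683)**2) - 1621937) = sqrt((-1505/4 + 582169/466489) - 1621937) = sqrt(-699737269/1865956 - 1621937) = sqrt(-3027162814041/1865956) = I*sqrt(3027162814041)/1366 ≈ 1273.7*I)
sqrt(V(-268, 183) + m) = sqrt(183 + I*sqrt(3027162814041)/1366)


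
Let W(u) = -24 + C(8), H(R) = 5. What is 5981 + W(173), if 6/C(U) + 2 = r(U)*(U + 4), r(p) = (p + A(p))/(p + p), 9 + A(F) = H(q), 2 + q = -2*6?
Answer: 5963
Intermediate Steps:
q = -14 (q = -2 - 2*6 = -2 - 12 = -14)
A(F) = -4 (A(F) = -9 + 5 = -4)
r(p) = (-4 + p)/(2*p) (r(p) = (p - 4)/(p + p) = (-4 + p)/((2*p)) = (-4 + p)*(1/(2*p)) = (-4 + p)/(2*p))
C(U) = 6/(-2 + (-4 + U)*(4 + U)/(2*U)) (C(U) = 6/(-2 + ((-4 + U)/(2*U))*(U + 4)) = 6/(-2 + ((-4 + U)/(2*U))*(4 + U)) = 6/(-2 + (-4 + U)*(4 + U)/(2*U)))
W(u) = -18 (W(u) = -24 + 12*8/(-16 + 8**2 - 4*8) = -24 + 12*8/(-16 + 64 - 32) = -24 + 12*8/16 = -24 + 12*8*(1/16) = -24 + 6 = -18)
5981 + W(173) = 5981 - 18 = 5963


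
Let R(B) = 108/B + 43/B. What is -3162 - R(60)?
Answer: -189871/60 ≈ -3164.5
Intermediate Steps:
R(B) = 151/B
-3162 - R(60) = -3162 - 151/60 = -189871/60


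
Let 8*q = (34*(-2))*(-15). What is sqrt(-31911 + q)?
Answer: 3*I*sqrt(14126)/2 ≈ 178.28*I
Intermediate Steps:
q = 255/2 (q = ((34*(-2))*(-15))/8 = (-68*(-15))/8 = (1/8)*1020 = 255/2 ≈ 127.50)
sqrt(-31911 + q) = sqrt(-31911 + 255/2) = sqrt(-63567/2) = 3*I*sqrt(14126)/2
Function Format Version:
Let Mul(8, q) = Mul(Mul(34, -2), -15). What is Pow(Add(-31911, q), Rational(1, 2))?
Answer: Mul(Rational(3, 2), I, Pow(14126, Rational(1, 2))) ≈ Mul(178.28, I)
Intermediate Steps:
q = Rational(255, 2) (q = Mul(Rational(1, 8), Mul(Mul(34, -2), -15)) = Mul(Rational(1, 8), Mul(-68, -15)) = Mul(Rational(1, 8), 1020) = Rational(255, 2) ≈ 127.50)
Pow(Add(-31911, q), Rational(1, 2)) = Pow(Add(-31911, Rational(255, 2)), Rational(1, 2)) = Pow(Rational(-63567, 2), Rational(1, 2)) = Mul(Rational(3, 2), I, Pow(14126, Rational(1, 2)))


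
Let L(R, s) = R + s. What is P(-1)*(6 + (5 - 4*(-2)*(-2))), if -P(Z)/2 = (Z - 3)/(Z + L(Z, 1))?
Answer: 40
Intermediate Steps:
P(Z) = -2*(-3 + Z)/(1 + 2*Z) (P(Z) = -2*(Z - 3)/(Z + (Z + 1)) = -2*(-3 + Z)/(Z + (1 + Z)) = -2*(-3 + Z)/(1 + 2*Z))
P(-1)*(6 + (5 - 4*(-2)*(-2))) = (2*(3 - 1*(-1))/(1 + 2*(-1)))*(6 + (5 - 4*(-2)*(-2))) = (2*(3 + 1)/(1 - 2))*(6 + (5 - (-8)*(-2))) = (2*4/(-1))*(6 + (5 - 1*16)) = (2*(-1)*4)*(6 + (5 - 16)) = -8*(6 - 11) = -8*(-5) = 40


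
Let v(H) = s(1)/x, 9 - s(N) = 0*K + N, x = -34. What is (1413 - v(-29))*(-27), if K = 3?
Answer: -648675/17 ≈ -38157.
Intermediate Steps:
s(N) = 9 - N (s(N) = 9 - (0*3 + N) = 9 - (0 + N) = 9 - N)
v(H) = -4/17 (v(H) = (9 - 1*1)/(-34) = (9 - 1)*(-1/34) = 8*(-1/34) = -4/17)
(1413 - v(-29))*(-27) = (1413 - 1*(-4/17))*(-27) = (1413 + 4/17)*(-27) = (24025/17)*(-27) = -648675/17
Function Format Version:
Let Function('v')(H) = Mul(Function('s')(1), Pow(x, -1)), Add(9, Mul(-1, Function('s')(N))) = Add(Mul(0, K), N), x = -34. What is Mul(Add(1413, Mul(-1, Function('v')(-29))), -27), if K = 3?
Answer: Rational(-648675, 17) ≈ -38157.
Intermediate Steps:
Function('s')(N) = Add(9, Mul(-1, N)) (Function('s')(N) = Add(9, Mul(-1, Add(Mul(0, 3), N))) = Add(9, Mul(-1, Add(0, N))) = Add(9, Mul(-1, N)))
Function('v')(H) = Rational(-4, 17) (Function('v')(H) = Mul(Add(9, Mul(-1, 1)), Pow(-34, -1)) = Mul(Add(9, -1), Rational(-1, 34)) = Mul(8, Rational(-1, 34)) = Rational(-4, 17))
Mul(Add(1413, Mul(-1, Function('v')(-29))), -27) = Mul(Add(1413, Mul(-1, Rational(-4, 17))), -27) = Mul(Add(1413, Rational(4, 17)), -27) = Mul(Rational(24025, 17), -27) = Rational(-648675, 17)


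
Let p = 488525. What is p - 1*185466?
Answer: 303059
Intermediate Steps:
p - 1*185466 = 488525 - 1*185466 = 488525 - 185466 = 303059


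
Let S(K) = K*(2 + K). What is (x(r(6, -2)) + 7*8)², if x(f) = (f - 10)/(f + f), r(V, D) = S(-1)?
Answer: 15129/4 ≈ 3782.3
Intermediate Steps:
r(V, D) = -1 (r(V, D) = -(2 - 1) = -1*1 = -1)
x(f) = (-10 + f)/(2*f) (x(f) = (-10 + f)/((2*f)) = (-10 + f)*(1/(2*f)) = (-10 + f)/(2*f))
(x(r(6, -2)) + 7*8)² = ((½)*(-10 - 1)/(-1) + 7*8)² = ((½)*(-1)*(-11) + 56)² = (11/2 + 56)² = (123/2)² = 15129/4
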